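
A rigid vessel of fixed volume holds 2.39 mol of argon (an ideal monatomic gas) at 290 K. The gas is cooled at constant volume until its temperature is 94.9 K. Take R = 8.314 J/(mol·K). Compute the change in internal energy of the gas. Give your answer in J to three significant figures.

ΔU ≈ -5820 J

Constant volume ⇒ W = 0, so Q = ΔU = nCᵥΔT with Cᵥ = 3R/2 = 12.47 J/(mol·K).
ΔU = (2.39)(12.47)(94.9 − 290) = -5815 J.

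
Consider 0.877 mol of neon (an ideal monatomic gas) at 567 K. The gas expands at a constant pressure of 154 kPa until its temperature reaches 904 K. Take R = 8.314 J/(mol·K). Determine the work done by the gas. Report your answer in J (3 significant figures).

W ≈ 2460 J

Isobaric: W = P ΔV = nR ΔT.
W = (0.877)(8.314)(904 − 567) = 2457 J.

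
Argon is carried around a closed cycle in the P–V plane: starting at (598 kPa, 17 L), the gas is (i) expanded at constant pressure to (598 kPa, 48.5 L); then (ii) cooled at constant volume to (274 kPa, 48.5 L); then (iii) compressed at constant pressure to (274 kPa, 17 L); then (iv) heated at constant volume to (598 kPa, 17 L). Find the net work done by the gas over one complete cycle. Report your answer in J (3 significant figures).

Constant-volume legs do no work.
W(i) = (598)(48.5 − 17) = 18837 J; W(iii) = (274)(17 − 48.5) = -8631 J.
W_net = 18837 − 8631 = 10206 J (the clockwise enclosed area).

W_net ≈ 10200 J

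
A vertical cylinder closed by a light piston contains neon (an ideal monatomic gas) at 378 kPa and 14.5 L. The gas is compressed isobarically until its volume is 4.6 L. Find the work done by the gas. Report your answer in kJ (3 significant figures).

Isobaric: W = P ΔV.
W = (378 kPa)(4.6 − 14.5 L) = (378)(-9.9) = -3742 J.

W ≈ -3.74 kJ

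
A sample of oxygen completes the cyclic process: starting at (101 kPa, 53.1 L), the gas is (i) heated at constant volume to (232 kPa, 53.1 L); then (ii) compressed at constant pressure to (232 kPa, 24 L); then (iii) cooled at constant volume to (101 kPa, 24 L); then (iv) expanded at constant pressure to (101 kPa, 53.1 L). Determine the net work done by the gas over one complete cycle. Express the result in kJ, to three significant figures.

W_net ≈ -3.81 kJ

Constant-volume legs do no work.
W(ii) = (232)(24 − 53.1) = -6751 J; W(iv) = (101)(53.1 − 24) = 2939 J.
W_net = -6751 + 2939 = -3812 J (the counter-clockwise enclosed area).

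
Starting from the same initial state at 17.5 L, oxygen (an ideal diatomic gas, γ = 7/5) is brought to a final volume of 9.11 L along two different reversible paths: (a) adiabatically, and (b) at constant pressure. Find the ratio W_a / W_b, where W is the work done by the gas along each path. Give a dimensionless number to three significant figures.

Path (a) adiabatic: W = P₁V₁(1 − (V₁/V₂)^(γ−1))/(γ−1) → W_a/(P₁V₁) = -0.746.
Path (b) isobaric: W = P₁(V₂ − V₁) → W_b/(P₁V₁) = -0.4794.
W_a / W_b = -0.746 / -0.4794 = 1.556.

W_a / W_b ≈ 1.56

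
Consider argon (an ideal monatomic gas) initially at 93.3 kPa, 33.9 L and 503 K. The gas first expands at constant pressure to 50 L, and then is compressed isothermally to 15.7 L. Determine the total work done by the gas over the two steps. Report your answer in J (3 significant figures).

Step 1 (isobaric): W = PΔV = (93.3 kPa)(50 − 33.9 L) = 1502 J.
After step 1: P = 93.3 kPa, V = 50 L, T = 741.9 K.
Step 2 (isothermal): W = P₁V₁ ln(V₂/V₁) = (4665) ln(15.7/50) = -5404 J.
W_total = 1502 − 5404 = -3902 J.

W_total ≈ -3900 J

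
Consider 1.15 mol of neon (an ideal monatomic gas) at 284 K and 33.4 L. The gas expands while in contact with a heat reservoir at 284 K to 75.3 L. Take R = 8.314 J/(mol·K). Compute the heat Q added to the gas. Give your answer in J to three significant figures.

Q ≈ 2210 J

Isothermal ⇒ ΔU = 0, so Q = W = nRT ln(V₂/V₁).
Q = (1.15)(8.314)(284) ln(75.3/33.4) = 2715 × 0.8129 = 2207 J.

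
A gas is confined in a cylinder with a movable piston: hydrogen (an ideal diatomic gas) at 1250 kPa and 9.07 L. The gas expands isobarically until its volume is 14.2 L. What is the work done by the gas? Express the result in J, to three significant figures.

W ≈ 6410 J

Isobaric: W = P ΔV.
W = (1250 kPa)(14.2 − 9.07 L) = (1250)(5.13) = 6412 J.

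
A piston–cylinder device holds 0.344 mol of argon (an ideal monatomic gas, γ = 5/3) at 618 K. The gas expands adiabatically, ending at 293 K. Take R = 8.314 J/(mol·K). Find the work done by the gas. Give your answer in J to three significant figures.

Adiabatic ⇒ Q = 0, so W_by = −ΔU = nCᵥ(T₁ − T₂).
Cᵥ = 3R/2 = 12.47 J/(mol·K).
W = (0.344)(12.47)(618 − 293) = 1394 J.

W ≈ 1390 J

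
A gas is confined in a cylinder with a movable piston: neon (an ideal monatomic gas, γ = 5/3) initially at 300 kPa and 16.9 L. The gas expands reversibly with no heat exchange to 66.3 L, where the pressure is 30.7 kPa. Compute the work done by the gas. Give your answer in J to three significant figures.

W ≈ 4550 J

Adiabatic: W = (P₁V₁ − P₂V₂)/(γ − 1) with γ = 5/3.
P₁V₁ = 5070 J, P₂V₂ = 2035 J.
W = (5070 − 2035) / 0.6667 = 4552 J.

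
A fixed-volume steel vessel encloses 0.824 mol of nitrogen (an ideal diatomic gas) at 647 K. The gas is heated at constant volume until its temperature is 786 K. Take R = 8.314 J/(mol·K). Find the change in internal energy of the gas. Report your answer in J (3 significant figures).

Constant volume ⇒ W = 0, so Q = ΔU = nCᵥΔT with Cᵥ = 5R/2 = 20.79 J/(mol·K).
ΔU = (0.824)(20.79)(786 − 647) = 2381 J.

ΔU ≈ 2380 J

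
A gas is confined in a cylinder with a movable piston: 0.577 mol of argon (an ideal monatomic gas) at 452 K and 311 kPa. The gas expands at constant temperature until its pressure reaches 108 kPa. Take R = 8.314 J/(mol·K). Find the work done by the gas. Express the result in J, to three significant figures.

W ≈ 2290 J

Isothermal process: W = nRT ln(V₂/V₁) = nRT ln(P₁/P₂).
W = (0.577)(8.314)(452) × ln(311/108)
  = 2168 × ln(2.88) = 2168 × 1.058
W_by_gas = 2293 J.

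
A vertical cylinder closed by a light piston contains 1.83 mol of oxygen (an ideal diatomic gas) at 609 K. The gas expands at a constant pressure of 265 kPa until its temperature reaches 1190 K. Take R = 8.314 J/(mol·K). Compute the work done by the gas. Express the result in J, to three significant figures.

Isobaric: W = P ΔV = nR ΔT.
W = (1.83)(8.314)(1190 − 609) = 8840 J.

W ≈ 8840 J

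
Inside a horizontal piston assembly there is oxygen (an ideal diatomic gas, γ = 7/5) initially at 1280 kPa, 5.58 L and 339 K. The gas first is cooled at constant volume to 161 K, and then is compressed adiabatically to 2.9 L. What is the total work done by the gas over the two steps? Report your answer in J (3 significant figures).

Step 1 (isochoric): W = 0 (constant volume).
After step 1: P = 607.9 kPa (V unchanged).
Step 2 (adiabatic): W = (P₁V₁ − P₂V₂)/(γ−1) = (3392 − 4407)/0.4 = -2538 J.
W_total = 0 − 2538 = -2538 J.

W_total ≈ -2540 J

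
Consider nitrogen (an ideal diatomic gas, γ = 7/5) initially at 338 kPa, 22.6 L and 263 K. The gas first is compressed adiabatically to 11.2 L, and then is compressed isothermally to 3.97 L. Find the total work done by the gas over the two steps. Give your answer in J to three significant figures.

W_total ≈ -16700 J

Step 1 (adiabatic): W = (P₁V₁ − P₂V₂)/(γ−1) = (7639 − 10115)/0.4 = -6191 J.
After step 1: P = 903.2 kPa, V = 11.2 L, T = 348.3 K.
Step 2 (isothermal): W = P₁V₁ ln(V₂/V₁) = (10115) ln(3.97/11.2) = -10491 J.
W_total = -6191 − 10491 = -16683 J.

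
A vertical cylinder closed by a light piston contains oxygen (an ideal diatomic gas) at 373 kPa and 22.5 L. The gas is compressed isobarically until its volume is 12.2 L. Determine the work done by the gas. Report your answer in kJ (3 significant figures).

W ≈ -3.84 kJ

Isobaric: W = P ΔV.
W = (373 kPa)(12.2 − 22.5 L) = (373)(-10.3) = -3842 J.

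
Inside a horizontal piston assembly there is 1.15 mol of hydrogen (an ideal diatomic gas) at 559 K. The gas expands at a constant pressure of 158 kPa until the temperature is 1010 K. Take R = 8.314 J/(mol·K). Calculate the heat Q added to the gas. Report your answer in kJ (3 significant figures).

Isobaric: W = nRΔT = (1.15)(8.314)(451) = 4312 J.
ΔU = nCᵥΔT with Cᵥ = 5R/2: ΔU = (1.15)(20.79)(451) = 10780 J.
Q = ΔU + W = 10780 + 4312 = 15092 J.

Q ≈ 15.1 kJ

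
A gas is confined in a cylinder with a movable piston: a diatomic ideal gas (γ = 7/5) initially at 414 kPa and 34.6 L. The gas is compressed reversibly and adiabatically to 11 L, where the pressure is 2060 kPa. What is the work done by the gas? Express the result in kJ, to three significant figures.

W ≈ -20.8 kJ

Adiabatic: W = (P₁V₁ − P₂V₂)/(γ − 1) with γ = 7/5.
P₁V₁ = 14324 J, P₂V₂ = 22660 J.
W = (14324 − 22660) / 0.4 = -20839 J.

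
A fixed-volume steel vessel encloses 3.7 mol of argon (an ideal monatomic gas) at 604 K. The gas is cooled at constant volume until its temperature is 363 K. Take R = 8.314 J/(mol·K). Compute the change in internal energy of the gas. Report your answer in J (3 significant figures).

Constant volume ⇒ W = 0, so Q = ΔU = nCᵥΔT with Cᵥ = 3R/2 = 12.47 J/(mol·K).
ΔU = (3.7)(12.47)(363 − 604) = -11120 J.

ΔU ≈ -11100 J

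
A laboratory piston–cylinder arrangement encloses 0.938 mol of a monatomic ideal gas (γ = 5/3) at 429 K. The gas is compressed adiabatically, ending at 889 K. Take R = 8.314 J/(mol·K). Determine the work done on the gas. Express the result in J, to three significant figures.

Adiabatic ⇒ Q = 0, so W_by = −ΔU = nCᵥ(T₁ − T₂).
Cᵥ = 3R/2 = 12.47 J/(mol·K).
W = (0.938)(12.47)(429 − 889) = -5381 J.
Work on gas = −W_by = 5381 J.

W ≈ 5380 J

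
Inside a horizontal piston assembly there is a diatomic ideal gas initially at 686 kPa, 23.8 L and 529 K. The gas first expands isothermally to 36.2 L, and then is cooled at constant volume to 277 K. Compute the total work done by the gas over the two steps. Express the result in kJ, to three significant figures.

Step 1 (isothermal): W = P₁V₁ ln(V₂/V₁) = (16327) ln(36.2/23.8) = 6847 J.
Step 2 (isochoric): W = 0 (constant volume).
W_total = 6847 + 0 = 6847 J.

W_total ≈ 6.85 kJ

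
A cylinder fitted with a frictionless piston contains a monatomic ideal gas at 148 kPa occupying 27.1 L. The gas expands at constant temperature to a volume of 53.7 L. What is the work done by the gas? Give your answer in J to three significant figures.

Isothermal: W = nRT ln(V₂/V₁) = P₁V₁ ln(V₂/V₁).
P₁V₁ = (148 kPa)(27.1 L) = 4011 J.
W = 4011 × ln(53.7/27.1) = 4011 × 0.6839
W_by_gas = 2743 J.

W ≈ 2740 J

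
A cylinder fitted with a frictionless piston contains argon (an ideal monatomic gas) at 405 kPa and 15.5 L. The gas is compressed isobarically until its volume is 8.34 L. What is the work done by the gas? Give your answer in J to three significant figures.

Isobaric: W = P ΔV.
W = (405 kPa)(8.34 − 15.5 L) = (405)(-7.16) = -2900 J.

W ≈ -2900 J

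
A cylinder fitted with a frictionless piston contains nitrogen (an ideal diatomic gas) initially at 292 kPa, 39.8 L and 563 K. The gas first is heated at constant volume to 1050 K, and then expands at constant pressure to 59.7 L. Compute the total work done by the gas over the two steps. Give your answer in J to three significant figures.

W_total ≈ 10800 J

Step 1 (isochoric): W = 0 (constant volume).
After step 1: P = 544.6 kPa (V unchanged).
Step 2 (isobaric): W = PΔV = (544.6 kPa)(59.7 − 39.8 L) = 10837 J.
W_total = 0 + 10837 = 10837 J.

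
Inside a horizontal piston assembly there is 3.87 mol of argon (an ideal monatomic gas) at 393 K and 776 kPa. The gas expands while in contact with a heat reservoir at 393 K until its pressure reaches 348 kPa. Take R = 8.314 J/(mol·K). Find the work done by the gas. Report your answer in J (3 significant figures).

W ≈ 10100 J

Isothermal process: W = nRT ln(V₂/V₁) = nRT ln(P₁/P₂).
W = (3.87)(8.314)(393) × ln(776/348)
  = 12645 × ln(2.23) = 12645 × 0.802
W_by_gas = 10141 J.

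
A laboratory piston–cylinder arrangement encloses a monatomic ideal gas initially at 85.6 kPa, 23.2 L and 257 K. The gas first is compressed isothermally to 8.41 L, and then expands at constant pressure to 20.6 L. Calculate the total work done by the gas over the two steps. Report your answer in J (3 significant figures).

Step 1 (isothermal): W = P₁V₁ ln(V₂/V₁) = (1986) ln(8.41/23.2) = -2015 J.
After step 1: P = 236.1 kPa, V = 8.41 L, T = 257 K.
Step 2 (isobaric): W = PΔV = (236.1 kPa)(20.6 − 8.41 L) = 2879 J.
W_total = -2015 + 2879 = 863.3 J.

W_total ≈ 863 J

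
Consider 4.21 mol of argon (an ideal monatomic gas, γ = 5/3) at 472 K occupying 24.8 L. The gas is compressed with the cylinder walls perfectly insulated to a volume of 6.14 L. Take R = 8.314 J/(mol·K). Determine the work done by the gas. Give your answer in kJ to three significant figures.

Adiabatic: TV^(γ−1) = const with γ = 5/3.
T₂ = T₁ (V₁/V₂)^(γ−1) = 472 × (24.8/6.14)^0.667 = 472 × 2.536 = 1197 K.
W_by = nCᵥ(T₁ − T₂) = (4.21)(12.47)(472 − 1197) = -38070 J.

W ≈ -38.1 kJ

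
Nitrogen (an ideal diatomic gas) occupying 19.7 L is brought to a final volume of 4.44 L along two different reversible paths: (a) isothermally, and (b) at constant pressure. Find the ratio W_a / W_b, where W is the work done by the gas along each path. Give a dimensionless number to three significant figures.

Path (a) isothermal: W = P₁V₁ ln(V₂/V₁) → W_a/(P₁V₁) = -1.49.
Path (b) isobaric: W = P₁(V₂ − V₁) → W_b/(P₁V₁) = -0.7746.
W_a / W_b = -1.49 / -0.7746 = 1.923.

W_a / W_b ≈ 1.92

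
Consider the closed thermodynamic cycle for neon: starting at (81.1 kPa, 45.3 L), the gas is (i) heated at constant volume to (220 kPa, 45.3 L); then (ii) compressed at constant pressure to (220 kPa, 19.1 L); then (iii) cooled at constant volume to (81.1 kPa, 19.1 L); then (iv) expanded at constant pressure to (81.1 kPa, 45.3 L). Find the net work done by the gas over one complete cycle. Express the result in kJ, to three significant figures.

W_net ≈ -3.64 kJ

Constant-volume legs do no work.
W(ii) = (220)(19.1 − 45.3) = -5764 J; W(iv) = (81.1)(45.3 − 19.1) = 2125 J.
W_net = -5764 + 2125 = -3639 J (the counter-clockwise enclosed area).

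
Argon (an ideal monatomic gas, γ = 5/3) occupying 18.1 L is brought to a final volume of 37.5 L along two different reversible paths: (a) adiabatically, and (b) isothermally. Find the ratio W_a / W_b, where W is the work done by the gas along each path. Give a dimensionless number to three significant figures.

W_a / W_b ≈ 0.792

Path (a) adiabatic: W = P₁V₁(1 − (V₁/V₂)^(γ−1))/(γ−1) → W_a/(P₁V₁) = 0.577.
Path (b) isothermal: W = P₁V₁ ln(V₂/V₁) → W_b/(P₁V₁) = 0.7284.
W_a / W_b = 0.577 / 0.7284 = 0.7922.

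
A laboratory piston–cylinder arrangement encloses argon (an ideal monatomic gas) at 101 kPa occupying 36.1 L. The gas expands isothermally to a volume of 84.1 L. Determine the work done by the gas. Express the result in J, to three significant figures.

Isothermal: W = nRT ln(V₂/V₁) = P₁V₁ ln(V₂/V₁).
P₁V₁ = (101 kPa)(36.1 L) = 3646 J.
W = 3646 × ln(84.1/36.1) = 3646 × 0.8457
W_by_gas = 3084 J.

W ≈ 3080 J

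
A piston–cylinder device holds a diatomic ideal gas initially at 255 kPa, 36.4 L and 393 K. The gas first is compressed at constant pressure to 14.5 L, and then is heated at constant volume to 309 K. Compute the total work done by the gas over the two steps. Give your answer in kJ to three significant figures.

Step 1 (isobaric): W = PΔV = (255 kPa)(14.5 − 36.4 L) = -5584 J.
Step 2 (isochoric): W = 0 (constant volume).
W_total = -5584 + 0 = -5584 J.

W_total ≈ -5.58 kJ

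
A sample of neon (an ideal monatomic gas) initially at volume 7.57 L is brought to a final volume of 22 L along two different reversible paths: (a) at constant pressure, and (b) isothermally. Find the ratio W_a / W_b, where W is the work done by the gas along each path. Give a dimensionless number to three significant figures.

Path (a) isobaric: W = P₁(V₂ − V₁) → W_a/(P₁V₁) = 1.906.
Path (b) isothermal: W = P₁V₁ ln(V₂/V₁) → W_b/(P₁V₁) = 1.067.
W_a / W_b = 1.906 / 1.067 = 1.787.

W_a / W_b ≈ 1.79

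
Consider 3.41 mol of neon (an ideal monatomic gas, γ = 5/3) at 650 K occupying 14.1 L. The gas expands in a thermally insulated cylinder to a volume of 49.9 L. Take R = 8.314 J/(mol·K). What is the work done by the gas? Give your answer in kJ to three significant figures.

Adiabatic: TV^(γ−1) = const with γ = 5/3.
T₂ = T₁ (V₁/V₂)^(γ−1) = 650 × (14.1/49.9)^0.667 = 650 × 0.4306 = 279.9 K.
W_by = nCᵥ(T₁ − T₂) = (3.41)(12.47)(650 − 279.9) = 15739 J.

W ≈ 15.7 kJ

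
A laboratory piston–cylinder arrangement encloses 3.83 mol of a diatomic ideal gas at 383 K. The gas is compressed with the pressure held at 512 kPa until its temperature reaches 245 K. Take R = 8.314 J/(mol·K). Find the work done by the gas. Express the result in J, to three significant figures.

W ≈ -4390 J

Isobaric: W = P ΔV = nR ΔT.
W = (3.83)(8.314)(245 − 383) = -4394 J.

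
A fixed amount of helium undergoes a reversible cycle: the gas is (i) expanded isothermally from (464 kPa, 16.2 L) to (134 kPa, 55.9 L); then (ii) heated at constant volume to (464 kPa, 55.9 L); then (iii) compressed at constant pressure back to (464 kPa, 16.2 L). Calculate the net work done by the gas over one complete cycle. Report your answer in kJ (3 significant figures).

Leg (i): W = PᵢVᵢ ln(V_f/Vᵢ) = (7517) ln(55.9/16.2) = 9310 J.
Leg (ii): W = 0.
Leg (iii): W = PΔV = (464)(16.2 − 55.9) = -18421 J.
W_net = 9310 − 18421 = -9111 J.

W_net ≈ -9.11 kJ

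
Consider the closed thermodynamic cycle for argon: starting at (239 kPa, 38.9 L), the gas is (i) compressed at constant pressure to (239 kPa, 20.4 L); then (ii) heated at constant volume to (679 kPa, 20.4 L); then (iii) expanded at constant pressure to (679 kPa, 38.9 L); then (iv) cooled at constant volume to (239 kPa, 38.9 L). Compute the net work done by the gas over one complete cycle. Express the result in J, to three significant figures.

W_net ≈ 8140 J

Constant-volume legs do no work.
W(i) = (239)(20.4 − 38.9) = -4422 J; W(iii) = (679)(38.9 − 20.4) = 12562 J.
W_net = -4422 + 12562 = 8140 J (the clockwise enclosed area).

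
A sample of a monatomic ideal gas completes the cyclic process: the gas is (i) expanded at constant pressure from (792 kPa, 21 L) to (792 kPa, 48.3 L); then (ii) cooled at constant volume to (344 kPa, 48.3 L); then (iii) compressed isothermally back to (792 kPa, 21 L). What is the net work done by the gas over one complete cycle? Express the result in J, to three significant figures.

Leg (i): W = PΔV = (792)(48.3 − 21) = 21622 J.
Leg (ii): W = 0.
Leg (iii): W = PᵢVᵢ ln(V_f/Vᵢ) = (16615) ln(21/48.3) = -13839 J.
W_net = 21622 − 13839 = 7783 J.

W_net ≈ 7780 J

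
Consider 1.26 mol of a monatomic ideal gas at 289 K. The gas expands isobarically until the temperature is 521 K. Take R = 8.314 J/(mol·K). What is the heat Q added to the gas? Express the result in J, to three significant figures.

Isobaric: W = nRΔT = (1.26)(8.314)(232) = 2430 J.
ΔU = nCᵥΔT with Cᵥ = 3R/2: ΔU = (1.26)(12.47)(232) = 3646 J.
Q = ΔU + W = 3646 + 2430 = 6076 J.

Q ≈ 6080 J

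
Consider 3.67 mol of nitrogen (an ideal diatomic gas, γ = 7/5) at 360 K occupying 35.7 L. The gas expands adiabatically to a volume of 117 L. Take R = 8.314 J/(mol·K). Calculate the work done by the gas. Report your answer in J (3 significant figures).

W ≈ 10400 J

Adiabatic: TV^(γ−1) = const with γ = 7/5.
T₂ = T₁ (V₁/V₂)^(γ−1) = 360 × (35.7/117)^0.4 = 360 × 0.622 = 223.9 K.
W_by = nCᵥ(T₁ − T₂) = (3.67)(20.79)(360 − 223.9) = 10380 J.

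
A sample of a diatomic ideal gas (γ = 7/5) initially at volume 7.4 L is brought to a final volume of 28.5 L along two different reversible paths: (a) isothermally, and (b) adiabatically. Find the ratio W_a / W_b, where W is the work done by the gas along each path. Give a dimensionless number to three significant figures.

Path (a) isothermal: W = P₁V₁ ln(V₂/V₁) → W_a/(P₁V₁) = 1.348.
Path (b) adiabatic: W = P₁V₁(1 − (V₁/V₂)^(γ−1))/(γ−1) → W_b/(P₁V₁) = 1.042.
W_a / W_b = 1.348 / 1.042 = 1.294.

W_a / W_b ≈ 1.29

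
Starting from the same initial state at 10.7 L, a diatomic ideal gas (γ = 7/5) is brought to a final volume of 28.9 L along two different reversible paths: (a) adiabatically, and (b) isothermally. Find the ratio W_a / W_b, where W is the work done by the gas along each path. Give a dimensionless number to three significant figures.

Path (a) adiabatic: W = P₁V₁(1 − (V₁/V₂)^(γ−1))/(γ−1) → W_a/(P₁V₁) = 0.8199.
Path (b) isothermal: W = P₁V₁ ln(V₂/V₁) → W_b/(P₁V₁) = 0.9936.
W_a / W_b = 0.8199 / 0.9936 = 0.8252.

W_a / W_b ≈ 0.825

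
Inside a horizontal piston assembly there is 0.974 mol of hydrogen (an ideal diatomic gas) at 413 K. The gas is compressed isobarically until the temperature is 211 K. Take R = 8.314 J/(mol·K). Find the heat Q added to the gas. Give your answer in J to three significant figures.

Isobaric: W = nRΔT = (0.974)(8.314)(-202) = -1636 J.
ΔU = nCᵥΔT with Cᵥ = 5R/2: ΔU = (0.974)(20.79)(-202) = -4089 J.
Q = ΔU + W = -4089 − 1636 = -5725 J.

Q ≈ -5730 J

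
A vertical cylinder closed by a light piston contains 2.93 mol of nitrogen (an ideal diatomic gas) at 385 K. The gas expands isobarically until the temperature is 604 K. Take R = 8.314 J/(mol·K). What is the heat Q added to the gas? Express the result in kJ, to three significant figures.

Q ≈ 18.7 kJ

Isobaric: W = nRΔT = (2.93)(8.314)(219) = 5335 J.
ΔU = nCᵥΔT with Cᵥ = 5R/2: ΔU = (2.93)(20.79)(219) = 13337 J.
Q = ΔU + W = 13337 + 5335 = 18672 J.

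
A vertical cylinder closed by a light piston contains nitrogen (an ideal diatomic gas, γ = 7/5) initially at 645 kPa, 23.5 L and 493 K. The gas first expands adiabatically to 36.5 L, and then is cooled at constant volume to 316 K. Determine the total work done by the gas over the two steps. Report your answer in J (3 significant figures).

W_total ≈ 6120 J

Step 1 (adiabatic): W = (P₁V₁ − P₂V₂)/(γ−1) = (15158 − 12710)/0.4 = 6119 J.
Step 2 (isochoric): W = 0 (constant volume).
W_total = 6119 + 0 = 6119 J.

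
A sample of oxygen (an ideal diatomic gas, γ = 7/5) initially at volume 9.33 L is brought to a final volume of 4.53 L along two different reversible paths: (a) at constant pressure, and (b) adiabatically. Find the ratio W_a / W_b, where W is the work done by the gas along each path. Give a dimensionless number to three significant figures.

W_a / W_b ≈ 0.614

Path (a) isobaric: W = P₁(V₂ − V₁) → W_a/(P₁V₁) = -0.5145.
Path (b) adiabatic: W = P₁V₁(1 − (V₁/V₂)^(γ−1))/(γ−1) → W_b/(P₁V₁) = -0.8377.
W_a / W_b = -0.5145 / -0.8377 = 0.6141.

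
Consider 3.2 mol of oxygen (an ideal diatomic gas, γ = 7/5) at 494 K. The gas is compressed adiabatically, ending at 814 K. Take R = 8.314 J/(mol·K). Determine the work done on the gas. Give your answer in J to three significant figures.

Adiabatic ⇒ Q = 0, so W_by = −ΔU = nCᵥ(T₁ − T₂).
Cᵥ = 5R/2 = 20.79 J/(mol·K).
W = (3.2)(20.79)(494 − 814) = -21284 J.
Work on gas = −W_by = 21284 J.

W ≈ 21300 J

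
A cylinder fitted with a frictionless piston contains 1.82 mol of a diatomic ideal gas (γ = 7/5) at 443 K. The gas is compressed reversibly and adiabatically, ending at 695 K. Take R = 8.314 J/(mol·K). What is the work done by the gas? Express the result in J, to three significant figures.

W ≈ -9530 J

Adiabatic ⇒ Q = 0, so W_by = −ΔU = nCᵥ(T₁ − T₂).
Cᵥ = 5R/2 = 20.79 J/(mol·K).
W = (1.82)(20.79)(443 − 695) = -9533 J.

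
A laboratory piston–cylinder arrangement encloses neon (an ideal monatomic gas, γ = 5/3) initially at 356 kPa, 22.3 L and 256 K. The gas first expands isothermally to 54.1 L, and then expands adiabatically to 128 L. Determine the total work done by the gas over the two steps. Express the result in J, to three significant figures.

W_total ≈ 12200 J

Step 1 (isothermal): W = P₁V₁ ln(V₂/V₁) = (7939) ln(54.1/22.3) = 7036 J.
After step 1: P = 146.7 kPa, V = 54.1 L, T = 256 K.
Step 2 (adiabatic): W = (P₁V₁ − P₂V₂)/(γ−1) = (7939 − 4471)/0.667 = 5202 J.
W_total = 7036 + 5202 = 12237 J.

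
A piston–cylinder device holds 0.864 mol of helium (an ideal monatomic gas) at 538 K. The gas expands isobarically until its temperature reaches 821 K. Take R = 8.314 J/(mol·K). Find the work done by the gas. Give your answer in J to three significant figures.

W ≈ 2030 J

Isobaric: W = P ΔV = nR ΔT.
W = (0.864)(8.314)(821 − 538) = 2033 J.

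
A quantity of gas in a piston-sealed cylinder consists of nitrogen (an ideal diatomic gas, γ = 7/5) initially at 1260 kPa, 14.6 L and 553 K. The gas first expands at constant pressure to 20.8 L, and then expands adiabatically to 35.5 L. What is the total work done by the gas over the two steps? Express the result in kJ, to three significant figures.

Step 1 (isobaric): W = PΔV = (1260 kPa)(20.8 − 14.6 L) = 7812 J.
After step 1: P = 1260 kPa, V = 20.8 L, T = 787.8 K.
Step 2 (adiabatic): W = (P₁V₁ − P₂V₂)/(γ−1) = (26208 − 21163)/0.4 = 12614 J.
W_total = 7812 + 12614 = 20426 J.

W_total ≈ 20.4 kJ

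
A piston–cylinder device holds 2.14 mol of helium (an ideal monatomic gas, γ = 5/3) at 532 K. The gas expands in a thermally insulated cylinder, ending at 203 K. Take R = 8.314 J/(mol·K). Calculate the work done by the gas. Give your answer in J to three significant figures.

W ≈ 8780 J

Adiabatic ⇒ Q = 0, so W_by = −ΔU = nCᵥ(T₁ − T₂).
Cᵥ = 3R/2 = 12.47 J/(mol·K).
W = (2.14)(12.47)(532 − 203) = 8780 J.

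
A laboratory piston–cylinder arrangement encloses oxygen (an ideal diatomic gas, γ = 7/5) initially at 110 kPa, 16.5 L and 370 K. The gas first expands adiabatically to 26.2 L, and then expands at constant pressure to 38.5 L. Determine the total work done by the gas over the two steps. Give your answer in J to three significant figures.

Step 1 (adiabatic): W = (P₁V₁ − P₂V₂)/(γ−1) = (1815 − 1509)/0.4 = 766.2 J.
After step 1: P = 57.58 kPa, V = 26.2 L, T = 307.5 K.
Step 2 (isobaric): W = PΔV = (57.58 kPa)(38.5 − 26.2 L) = 708.2 J.
W_total = 766.2 + 708.2 = 1474 J.

W_total ≈ 1470 J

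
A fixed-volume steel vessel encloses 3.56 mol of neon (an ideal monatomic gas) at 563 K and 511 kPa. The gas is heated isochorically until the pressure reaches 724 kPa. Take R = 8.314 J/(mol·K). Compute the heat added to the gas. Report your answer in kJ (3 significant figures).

Q ≈ 10.4 kJ

Constant volume ⇒ W = 0, so Q = ΔU = nCᵥΔT with Cᵥ = 3R/2 = 12.47 J/(mol·K).
At constant V, T₂/T₁ = P₂/P₁ ⇒ ΔT = T₁(P₂/P₁ − 1) = 563·(724/511 − 1) = 234.7 K.
ΔU = (3.56)(12.47)(234.7) = 10419 J.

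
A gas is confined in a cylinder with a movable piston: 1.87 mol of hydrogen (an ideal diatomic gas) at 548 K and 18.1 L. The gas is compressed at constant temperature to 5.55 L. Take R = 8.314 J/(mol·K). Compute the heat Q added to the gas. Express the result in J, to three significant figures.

Isothermal ⇒ ΔU = 0, so Q = W = nRT ln(V₂/V₁).
Q = (1.87)(8.314)(548) ln(5.55/18.1) = 8520 × -1.182 = -10071 J.

Q ≈ -10100 J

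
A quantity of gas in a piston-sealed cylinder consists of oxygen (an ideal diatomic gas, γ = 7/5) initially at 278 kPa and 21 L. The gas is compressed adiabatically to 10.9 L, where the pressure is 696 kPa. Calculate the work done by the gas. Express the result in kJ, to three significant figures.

Adiabatic: W = (P₁V₁ − P₂V₂)/(γ − 1) with γ = 7/5.
P₁V₁ = 5838 J, P₂V₂ = 7586 J.
W = (5838 − 7586) / 0.4 = -4371 J.

W ≈ -4.37 kJ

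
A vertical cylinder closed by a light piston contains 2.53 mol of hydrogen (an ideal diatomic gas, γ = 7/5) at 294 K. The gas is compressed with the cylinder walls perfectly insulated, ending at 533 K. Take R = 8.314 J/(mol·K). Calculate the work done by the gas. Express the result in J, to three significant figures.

W ≈ -12600 J

Adiabatic ⇒ Q = 0, so W_by = −ΔU = nCᵥ(T₁ − T₂).
Cᵥ = 5R/2 = 20.79 J/(mol·K).
W = (2.53)(20.79)(294 − 533) = -12568 J.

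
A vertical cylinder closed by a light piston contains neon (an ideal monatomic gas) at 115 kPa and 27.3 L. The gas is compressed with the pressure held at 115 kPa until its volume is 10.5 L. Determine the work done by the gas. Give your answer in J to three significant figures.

Isobaric: W = P ΔV.
W = (115 kPa)(10.5 − 27.3 L) = (115)(-16.8) = -1932 J.

W ≈ -1930 J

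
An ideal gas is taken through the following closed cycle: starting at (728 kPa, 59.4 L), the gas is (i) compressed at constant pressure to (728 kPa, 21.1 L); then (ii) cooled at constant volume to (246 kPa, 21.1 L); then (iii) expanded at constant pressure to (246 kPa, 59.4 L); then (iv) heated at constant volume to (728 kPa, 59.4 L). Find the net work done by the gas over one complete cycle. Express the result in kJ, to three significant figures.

W_net ≈ -18.5 kJ

Constant-volume legs do no work.
W(i) = (728)(21.1 − 59.4) = -27882 J; W(iii) = (246)(59.4 − 21.1) = 9422 J.
W_net = -27882 + 9422 = -18461 J (the counter-clockwise enclosed area).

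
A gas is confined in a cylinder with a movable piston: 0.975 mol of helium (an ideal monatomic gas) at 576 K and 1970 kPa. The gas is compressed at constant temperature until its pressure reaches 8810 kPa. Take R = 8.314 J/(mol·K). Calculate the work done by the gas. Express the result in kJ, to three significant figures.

Isothermal process: W = nRT ln(V₂/V₁) = nRT ln(P₁/P₂).
W = (0.975)(8.314)(576) × ln(1970/8810)
  = 4669 × ln(0.2236) = 4669 × -1.498
W_by_gas = -6994 J.

W ≈ -6.99 kJ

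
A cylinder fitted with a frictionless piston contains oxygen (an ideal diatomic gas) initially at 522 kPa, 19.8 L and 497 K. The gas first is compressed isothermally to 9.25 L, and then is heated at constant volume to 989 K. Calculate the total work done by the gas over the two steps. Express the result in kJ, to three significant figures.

Step 1 (isothermal): W = P₁V₁ ln(V₂/V₁) = (10336) ln(9.25/19.8) = -7866 J.
Step 2 (isochoric): W = 0 (constant volume).
W_total = -7866 + 0 = -7866 J.

W_total ≈ -7.87 kJ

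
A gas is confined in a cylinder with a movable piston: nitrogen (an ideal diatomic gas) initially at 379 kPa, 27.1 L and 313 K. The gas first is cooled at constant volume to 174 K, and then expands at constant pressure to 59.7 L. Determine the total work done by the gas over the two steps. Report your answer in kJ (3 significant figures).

W_total ≈ 6.87 kJ

Step 1 (isochoric): W = 0 (constant volume).
After step 1: P = 210.7 kPa (V unchanged).
Step 2 (isobaric): W = PΔV = (210.7 kPa)(59.7 − 27.1 L) = 6868 J.
W_total = 0 + 6868 = 6868 J.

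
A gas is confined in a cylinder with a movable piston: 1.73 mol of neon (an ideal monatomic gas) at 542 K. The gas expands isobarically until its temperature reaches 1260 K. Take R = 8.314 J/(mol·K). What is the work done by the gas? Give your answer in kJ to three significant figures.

Isobaric: W = P ΔV = nR ΔT.
W = (1.73)(8.314)(1260 − 542) = 10327 J.

W ≈ 10.3 kJ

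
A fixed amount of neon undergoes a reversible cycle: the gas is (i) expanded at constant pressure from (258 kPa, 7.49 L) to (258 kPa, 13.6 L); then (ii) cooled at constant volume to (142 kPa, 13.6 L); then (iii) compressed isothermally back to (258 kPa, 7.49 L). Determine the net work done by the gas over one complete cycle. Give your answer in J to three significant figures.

W_net ≈ 424 J

Leg (i): W = PΔV = (258)(13.6 − 7.49) = 1576 J.
Leg (ii): W = 0.
Leg (iii): W = PᵢVᵢ ln(V_f/Vᵢ) = (1931) ln(7.49/13.6) = -1152 J.
W_net = 1576 − 1152 = 424.4 J.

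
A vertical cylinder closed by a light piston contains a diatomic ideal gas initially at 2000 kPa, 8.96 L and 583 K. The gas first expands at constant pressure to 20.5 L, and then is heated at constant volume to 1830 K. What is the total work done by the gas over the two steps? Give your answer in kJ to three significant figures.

W_total ≈ 23.1 kJ

Step 1 (isobaric): W = PΔV = (2000 kPa)(20.5 − 8.96 L) = 23080 J.
Step 2 (isochoric): W = 0 (constant volume).
W_total = 23080 + 0 = 23080 J.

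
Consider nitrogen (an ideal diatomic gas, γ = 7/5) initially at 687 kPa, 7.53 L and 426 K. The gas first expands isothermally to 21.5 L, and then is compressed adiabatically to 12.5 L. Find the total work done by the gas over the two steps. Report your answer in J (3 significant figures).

Step 1 (isothermal): W = P₁V₁ ln(V₂/V₁) = (5173) ln(21.5/7.53) = 5427 J.
After step 1: P = 240.6 kPa, V = 21.5 L, T = 426 K.
Step 2 (adiabatic): W = (P₁V₁ − P₂V₂)/(γ−1) = (5173 − 6426)/0.4 = -3133 J.
W_total = 5427 − 3133 = 2294 J.

W_total ≈ 2290 J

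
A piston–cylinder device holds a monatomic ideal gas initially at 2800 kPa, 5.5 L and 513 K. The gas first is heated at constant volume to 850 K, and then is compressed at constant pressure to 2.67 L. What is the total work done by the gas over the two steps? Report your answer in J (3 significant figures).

W_total ≈ -13100 J

Step 1 (isochoric): W = 0 (constant volume).
After step 1: P = 4639 kPa (V unchanged).
Step 2 (isobaric): W = PΔV = (4639 kPa)(2.67 − 5.5 L) = -13129 J.
W_total = 0 − 13129 = -13129 J.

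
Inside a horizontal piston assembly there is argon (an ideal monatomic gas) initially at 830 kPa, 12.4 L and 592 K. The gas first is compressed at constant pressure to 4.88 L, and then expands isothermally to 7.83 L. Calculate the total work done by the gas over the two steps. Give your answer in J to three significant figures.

Step 1 (isobaric): W = PΔV = (830 kPa)(4.88 − 12.4 L) = -6242 J.
After step 1: P = 830 kPa, V = 4.88 L, T = 233 K.
Step 2 (isothermal): W = P₁V₁ ln(V₂/V₁) = (4050) ln(7.83/4.88) = 1915 J.
W_total = -6242 + 1915 = -4327 J.

W_total ≈ -4330 J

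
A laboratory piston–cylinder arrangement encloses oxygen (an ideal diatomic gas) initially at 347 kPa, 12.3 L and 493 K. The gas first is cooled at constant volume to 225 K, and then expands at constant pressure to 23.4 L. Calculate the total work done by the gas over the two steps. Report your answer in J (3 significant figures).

Step 1 (isochoric): W = 0 (constant volume).
After step 1: P = 158.4 kPa (V unchanged).
Step 2 (isobaric): W = PΔV = (158.4 kPa)(23.4 − 12.3 L) = 1758 J.
W_total = 0 + 1758 = 1758 J.

W_total ≈ 1760 J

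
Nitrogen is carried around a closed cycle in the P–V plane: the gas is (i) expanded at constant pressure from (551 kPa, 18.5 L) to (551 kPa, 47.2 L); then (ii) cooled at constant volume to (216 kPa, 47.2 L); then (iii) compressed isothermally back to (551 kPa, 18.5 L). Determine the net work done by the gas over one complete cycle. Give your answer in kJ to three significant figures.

W_net ≈ 6.26 kJ

Leg (i): W = PΔV = (551)(47.2 − 18.5) = 15814 J.
Leg (ii): W = 0.
Leg (iii): W = PᵢVᵢ ln(V_f/Vᵢ) = (10195) ln(18.5/47.2) = -9549 J.
W_net = 15814 − 9549 = 6265 J.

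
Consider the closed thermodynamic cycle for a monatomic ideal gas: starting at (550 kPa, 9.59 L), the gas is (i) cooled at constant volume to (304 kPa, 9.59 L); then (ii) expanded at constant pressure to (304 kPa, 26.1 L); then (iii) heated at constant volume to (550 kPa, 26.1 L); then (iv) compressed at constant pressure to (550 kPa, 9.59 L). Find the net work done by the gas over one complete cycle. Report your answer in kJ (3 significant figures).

Constant-volume legs do no work.
W(ii) = (304)(26.1 − 9.59) = 5019 J; W(iv) = (550)(9.59 − 26.1) = -9080 J.
W_net = 5019 − 9080 = -4061 J (the counter-clockwise enclosed area).

W_net ≈ -4.06 kJ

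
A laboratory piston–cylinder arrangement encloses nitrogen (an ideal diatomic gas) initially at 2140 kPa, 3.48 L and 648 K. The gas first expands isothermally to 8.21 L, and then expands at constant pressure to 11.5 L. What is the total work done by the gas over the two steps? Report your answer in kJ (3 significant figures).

W_total ≈ 9.38 kJ

Step 1 (isothermal): W = P₁V₁ ln(V₂/V₁) = (7447) ln(8.21/3.48) = 6392 J.
After step 1: P = 907.1 kPa, V = 8.21 L, T = 648 K.
Step 2 (isobaric): W = PΔV = (907.1 kPa)(11.5 − 8.21 L) = 2984 J.
W_total = 6392 + 2984 = 9376 J.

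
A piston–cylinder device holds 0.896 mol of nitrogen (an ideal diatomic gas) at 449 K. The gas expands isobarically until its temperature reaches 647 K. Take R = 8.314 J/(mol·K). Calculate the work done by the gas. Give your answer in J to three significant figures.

W ≈ 1470 J

Isobaric: W = P ΔV = nR ΔT.
W = (0.896)(8.314)(647 − 449) = 1475 J.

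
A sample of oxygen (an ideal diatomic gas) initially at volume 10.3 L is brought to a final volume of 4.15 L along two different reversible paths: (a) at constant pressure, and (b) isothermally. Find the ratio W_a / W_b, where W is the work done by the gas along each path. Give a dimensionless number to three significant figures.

W_a / W_b ≈ 0.657

Path (a) isobaric: W = P₁(V₂ − V₁) → W_a/(P₁V₁) = -0.5971.
Path (b) isothermal: W = P₁V₁ ln(V₂/V₁) → W_b/(P₁V₁) = -0.909.
W_a / W_b = -0.5971 / -0.909 = 0.6568.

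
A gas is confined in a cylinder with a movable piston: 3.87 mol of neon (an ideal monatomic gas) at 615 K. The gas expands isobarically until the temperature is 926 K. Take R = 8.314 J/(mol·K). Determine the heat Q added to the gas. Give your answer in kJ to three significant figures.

Isobaric: W = nRΔT = (3.87)(8.314)(311) = 10006 J.
ΔU = nCᵥΔT with Cᵥ = 3R/2: ΔU = (3.87)(12.47)(311) = 15010 J.
Q = ΔU + W = 15010 + 10006 = 25016 J.

Q ≈ 25.0 kJ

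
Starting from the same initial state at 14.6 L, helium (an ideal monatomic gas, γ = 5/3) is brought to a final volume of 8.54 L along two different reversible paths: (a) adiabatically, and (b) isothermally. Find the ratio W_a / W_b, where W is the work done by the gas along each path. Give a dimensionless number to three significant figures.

W_a / W_b ≈ 1.20

Path (a) adiabatic: W = P₁V₁(1 − (V₁/V₂)^(γ−1))/(γ−1) → W_a/(P₁V₁) = -0.6446.
Path (b) isothermal: W = P₁V₁ ln(V₂/V₁) → W_b/(P₁V₁) = -0.5363.
W_a / W_b = -0.6446 / -0.5363 = 1.202.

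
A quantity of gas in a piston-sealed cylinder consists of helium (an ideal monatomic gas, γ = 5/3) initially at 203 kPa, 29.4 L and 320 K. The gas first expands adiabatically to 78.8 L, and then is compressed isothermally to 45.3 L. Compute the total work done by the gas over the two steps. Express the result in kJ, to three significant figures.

W_total ≈ 2.60 kJ

Step 1 (adiabatic): W = (P₁V₁ − P₂V₂)/(γ−1) = (5968 − 3093)/0.667 = 4313 J.
After step 1: P = 39.25 kPa, V = 78.8 L, T = 165.8 K.
Step 2 (isothermal): W = P₁V₁ ln(V₂/V₁) = (3093) ln(45.3/78.8) = -1712 J.
W_total = 4313 − 1712 = 2600 J.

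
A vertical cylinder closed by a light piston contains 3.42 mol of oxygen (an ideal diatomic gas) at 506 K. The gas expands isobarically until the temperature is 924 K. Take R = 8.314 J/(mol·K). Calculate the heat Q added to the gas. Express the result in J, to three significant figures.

Isobaric: W = nRΔT = (3.42)(8.314)(418) = 11885 J.
ΔU = nCᵥΔT with Cᵥ = 5R/2: ΔU = (3.42)(20.79)(418) = 29713 J.
Q = ΔU + W = 29713 + 11885 = 41599 J.

Q ≈ 41600 J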